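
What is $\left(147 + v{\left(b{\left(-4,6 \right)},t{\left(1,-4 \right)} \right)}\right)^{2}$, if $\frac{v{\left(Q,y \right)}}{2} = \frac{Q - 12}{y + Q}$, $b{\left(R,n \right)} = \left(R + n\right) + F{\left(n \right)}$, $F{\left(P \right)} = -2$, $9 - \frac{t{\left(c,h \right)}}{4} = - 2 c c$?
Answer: $\frac{2595321}{121} \approx 21449.0$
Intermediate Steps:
$t{\left(c,h \right)} = 36 + 8 c^{2}$ ($t{\left(c,h \right)} = 36 - 4 - 2 c c = 36 - 4 \left(- 2 c^{2}\right) = 36 + 8 c^{2}$)
$b{\left(R,n \right)} = -2 + R + n$ ($b{\left(R,n \right)} = \left(R + n\right) - 2 = -2 + R + n$)
$v{\left(Q,y \right)} = \frac{2 \left(-12 + Q\right)}{Q + y}$ ($v{\left(Q,y \right)} = 2 \frac{Q - 12}{y + Q} = 2 \frac{Q - 12}{Q + y} = 2 \frac{-12 + Q}{Q + y} = \frac{2 \left(-12 + Q\right)}{Q + y}$)
$\left(147 + v{\left(b{\left(-4,6 \right)},t{\left(1,-4 \right)} \right)}\right)^{2} = \left(147 + \frac{2 \left(-12 - 0\right)}{\left(-2 - 4 + 6\right) + \left(36 + 8 \cdot 1^{2}\right)}\right)^{2} = \left(147 + \frac{2 \left(-12 + 0\right)}{0 + \left(36 + 8 \cdot 1\right)}\right)^{2} = \left(147 + 2 \frac{1}{0 + \left(36 + 8\right)} \left(-12\right)\right)^{2} = \left(147 + 2 \frac{1}{0 + 44} \left(-12\right)\right)^{2} = \left(147 + 2 \cdot \frac{1}{44} \left(-12\right)\right)^{2} = \left(147 - \frac{6}{11}\right)^{2} = \left(\frac{1611}{11}\right)^{2} = \frac{2595321}{121}$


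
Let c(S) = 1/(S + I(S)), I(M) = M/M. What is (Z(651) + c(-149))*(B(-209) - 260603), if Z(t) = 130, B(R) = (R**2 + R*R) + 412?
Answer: -3325057131/148 ≈ -2.2467e+7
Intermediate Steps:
B(R) = 412 + 2*R**2 (B(R) = (R**2 + R**2) + 412 = 2*R**2 + 412 = 412 + 2*R**2)
I(M) = 1
c(S) = 1/(1 + S) (c(S) = 1/(S + 1) = 1/(1 + S))
(Z(651) + c(-149))*(B(-209) - 260603) = (130 + 1/(1 - 149))*((412 + 2*(-209)**2) - 260603) = (130 + 1/(-148))*((412 + 2*43681) - 260603) = (130 - 1/148)*((412 + 87362) - 260603) = 19239*(87774 - 260603)/148 = (19239/148)*(-172829) = -3325057131/148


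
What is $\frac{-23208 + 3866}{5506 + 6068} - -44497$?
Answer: $\frac{257494468}{5787} \approx 44495.0$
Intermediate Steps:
$\frac{-23208 + 3866}{5506 + 6068} - -44497 = - \frac{19342}{11574} + 44497 = \left(-19342\right) \frac{1}{11574} + 44497 = - \frac{9671}{5787} + 44497 = \frac{257494468}{5787}$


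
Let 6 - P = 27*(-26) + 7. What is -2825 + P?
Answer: -2124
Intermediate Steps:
P = 701 (P = 6 - (27*(-26) + 7) = 6 - (-702 + 7) = 6 - 1*(-695) = 6 + 695 = 701)
-2825 + P = -2825 + 701 = -2124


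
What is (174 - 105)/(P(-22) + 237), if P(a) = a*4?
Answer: 69/149 ≈ 0.46309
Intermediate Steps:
P(a) = 4*a
(174 - 105)/(P(-22) + 237) = (174 - 105)/(4*(-22) + 237) = 69/(-88 + 237) = 69/149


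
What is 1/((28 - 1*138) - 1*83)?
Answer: -1/193 ≈ -0.0051813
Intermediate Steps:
1/((28 - 1*138) - 1*83) = 1/((28 - 138) - 83) = 1/(-110 - 83) = 1/(-193) = -1/193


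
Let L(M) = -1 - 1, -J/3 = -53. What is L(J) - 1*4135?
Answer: -4137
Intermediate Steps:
J = 159 (J = -3*(-53) = 159)
L(M) = -2
L(J) - 1*4135 = -2 - 1*4135 = -2 - 4135 = -4137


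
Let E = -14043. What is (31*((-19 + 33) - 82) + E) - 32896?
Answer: -49047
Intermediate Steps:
(31*((-19 + 33) - 82) + E) - 32896 = (31*((-19 + 33) - 82) - 14043) - 32896 = (31*(14 - 82) - 14043) - 32896 = (31*(-68) - 14043) - 32896 = (-2108 - 14043) - 32896 = -16151 - 32896 = -49047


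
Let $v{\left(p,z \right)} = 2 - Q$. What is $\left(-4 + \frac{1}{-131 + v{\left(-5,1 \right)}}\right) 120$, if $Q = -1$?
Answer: $- \frac{7695}{16} \approx -480.94$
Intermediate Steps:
$v{\left(p,z \right)} = 3$ ($v{\left(p,z \right)} = 2 - -1 = 2 + 1 = 3$)
$\left(-4 + \frac{1}{-131 + v{\left(-5,1 \right)}}\right) 120 = \left(-4 + \frac{1}{-131 + 3}\right) 120 = \left(-4 + \frac{1}{-128}\right) 120 = \left(-4 - \frac{1}{128}\right) 120 = \left(- \frac{513}{128}\right) 120 = - \frac{7695}{16}$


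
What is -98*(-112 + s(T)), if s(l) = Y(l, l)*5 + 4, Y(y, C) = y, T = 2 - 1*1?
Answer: 10094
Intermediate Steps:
T = 1 (T = 2 - 1 = 1)
s(l) = 4 + 5*l (s(l) = l*5 + 4 = 5*l + 4 = 4 + 5*l)
-98*(-112 + s(T)) = -98*(-112 + (4 + 5*1)) = -98*(-112 + (4 + 5)) = -98*(-112 + 9) = -98*(-103) = 10094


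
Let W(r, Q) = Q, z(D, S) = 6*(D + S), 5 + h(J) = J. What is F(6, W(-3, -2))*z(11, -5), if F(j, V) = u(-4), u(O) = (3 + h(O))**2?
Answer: 1296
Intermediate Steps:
h(J) = -5 + J
z(D, S) = 6*D + 6*S
u(O) = (-2 + O)**2 (u(O) = (3 + (-5 + O))**2 = (-2 + O)**2)
F(j, V) = 36 (F(j, V) = (-2 - 4)**2 = (-6)**2 = 36)
F(6, W(-3, -2))*z(11, -5) = 36*(6*11 + 6*(-5)) = 36*(66 - 30) = 36*36 = 1296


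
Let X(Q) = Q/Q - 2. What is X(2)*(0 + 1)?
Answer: -1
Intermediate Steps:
X(Q) = -1 (X(Q) = 1 - 2 = -1)
X(2)*(0 + 1) = -(0 + 1) = -1*1 = -1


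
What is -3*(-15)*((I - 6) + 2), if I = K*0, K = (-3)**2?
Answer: -180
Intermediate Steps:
K = 9
I = 0 (I = 9*0 = 0)
-3*(-15)*((I - 6) + 2) = -3*(-15)*((0 - 6) + 2) = -(-45)*(-6 + 2) = -(-45)*(-4) = -1*180 = -180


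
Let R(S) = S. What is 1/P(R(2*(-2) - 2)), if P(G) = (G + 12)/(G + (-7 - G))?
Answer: -7/6 ≈ -1.1667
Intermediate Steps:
P(G) = -12/7 - G/7 (P(G) = (12 + G)/(-7) = (12 + G)*(-⅐) = -12/7 - G/7)
1/P(R(2*(-2) - 2)) = 1/(-12/7 - (2*(-2) - 2)/7) = 1/(-12/7 - (-4 - 2)/7) = 1/(-12/7 - ⅐*(-6)) = 1/(-12/7 + 6/7) = 1/(-6/7) = -7/6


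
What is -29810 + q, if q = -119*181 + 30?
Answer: -51319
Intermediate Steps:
q = -21509 (q = -21539 + 30 = -21509)
-29810 + q = -29810 - 21509 = -51319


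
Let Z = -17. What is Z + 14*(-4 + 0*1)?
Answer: -73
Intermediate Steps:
Z + 14*(-4 + 0*1) = -17 + 14*(-4 + 0*1) = -17 + 14*(-4 + 0) = -17 + 14*(-4) = -17 - 56 = -73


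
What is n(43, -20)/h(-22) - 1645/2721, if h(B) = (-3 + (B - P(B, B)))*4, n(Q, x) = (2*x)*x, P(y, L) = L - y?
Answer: -23413/2721 ≈ -8.6046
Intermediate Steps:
n(Q, x) = 2*x**2
h(B) = -12 + 4*B (h(B) = (-3 + (B - (B - B)))*4 = (-3 + (B - 1*0))*4 = (-3 + (B + 0))*4 = (-3 + B)*4 = -12 + 4*B)
n(43, -20)/h(-22) - 1645/2721 = (2*(-20)**2)/(-12 + 4*(-22)) - 1645/2721 = (2*400)/(-12 - 88) - 1645*1/2721 = 800/(-100) - 1645/2721 = 800*(-1/100) - 1645/2721 = -8 - 1645/2721 = -23413/2721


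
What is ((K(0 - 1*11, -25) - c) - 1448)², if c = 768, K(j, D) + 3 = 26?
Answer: 4809249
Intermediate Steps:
K(j, D) = 23 (K(j, D) = -3 + 26 = 23)
((K(0 - 1*11, -25) - c) - 1448)² = ((23 - 1*768) - 1448)² = ((23 - 768) - 1448)² = (-745 - 1448)² = (-2193)² = 4809249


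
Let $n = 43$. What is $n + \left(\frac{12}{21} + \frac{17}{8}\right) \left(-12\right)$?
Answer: $\frac{149}{14} \approx 10.643$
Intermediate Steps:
$n + \left(\frac{12}{21} + \frac{17}{8}\right) \left(-12\right) = 43 + \left(\frac{12}{21} + \frac{17}{8}\right) \left(-12\right) = 43 + \left(12 \cdot \frac{1}{21} + 17 \cdot \frac{1}{8}\right) \left(-12\right) = 43 + \left(\frac{4}{7} + \frac{17}{8}\right) \left(-12\right) = 43 + \frac{151}{56} \left(-12\right) = 43 - \frac{453}{14} = \frac{149}{14}$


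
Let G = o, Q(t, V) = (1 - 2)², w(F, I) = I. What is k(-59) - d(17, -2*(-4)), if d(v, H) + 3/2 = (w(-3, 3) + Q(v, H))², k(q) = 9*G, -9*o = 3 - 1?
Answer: -33/2 ≈ -16.500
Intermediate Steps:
o = -2/9 (o = -(3 - 1)/9 = -⅑*2 = -2/9 ≈ -0.22222)
Q(t, V) = 1 (Q(t, V) = (-1)² = 1)
G = -2/9 ≈ -0.22222
k(q) = -2 (k(q) = 9*(-2/9) = -2)
d(v, H) = 29/2 (d(v, H) = -3/2 + (3 + 1)² = -3/2 + 4² = -3/2 + 16 = 29/2)
k(-59) - d(17, -2*(-4)) = -2 - 1*29/2 = -2 - 29/2 = -33/2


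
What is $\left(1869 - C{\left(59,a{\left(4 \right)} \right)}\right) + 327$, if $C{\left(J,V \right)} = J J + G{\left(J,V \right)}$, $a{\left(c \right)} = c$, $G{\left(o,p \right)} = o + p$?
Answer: $-1348$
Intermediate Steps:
$C{\left(J,V \right)} = J + V + J^{2}$ ($C{\left(J,V \right)} = J J + \left(J + V\right) = J^{2} + \left(J + V\right) = J + V + J^{2}$)
$\left(1869 - C{\left(59,a{\left(4 \right)} \right)}\right) + 327 = \left(1869 - \left(59 + 4 + 59^{2}\right)\right) + 327 = \left(1869 - \left(59 + 4 + 3481\right)\right) + 327 = \left(1869 - 3544\right) + 327 = -1675 + 327 = -1348$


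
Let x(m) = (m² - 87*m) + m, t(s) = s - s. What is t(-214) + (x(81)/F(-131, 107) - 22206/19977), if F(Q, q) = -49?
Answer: 2334197/326291 ≈ 7.1537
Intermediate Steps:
t(s) = 0
x(m) = m² - 86*m
t(-214) + (x(81)/F(-131, 107) - 22206/19977) = 0 + ((81*(-86 + 81))/(-49) - 22206/19977) = 0 + ((81*(-5))*(-1/49) - 22206*1/19977) = 0 + (-405*(-1/49) - 7402/6659) = 0 + (405/49 - 7402/6659) = 0 + 2334197/326291 = 2334197/326291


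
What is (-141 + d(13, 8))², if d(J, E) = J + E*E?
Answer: 4096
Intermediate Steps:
d(J, E) = J + E²
(-141 + d(13, 8))² = (-141 + (13 + 8²))² = (-141 + (13 + 64))² = (-141 + 77)² = (-64)² = 4096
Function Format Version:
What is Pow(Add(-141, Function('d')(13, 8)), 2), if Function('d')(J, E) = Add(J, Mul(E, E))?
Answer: 4096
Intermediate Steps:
Function('d')(J, E) = Add(J, Pow(E, 2))
Pow(Add(-141, Function('d')(13, 8)), 2) = Pow(Add(-141, Add(13, Pow(8, 2))), 2) = Pow(Add(-141, Add(13, 64)), 2) = Pow(Add(-141, 77), 2) = Pow(-64, 2) = 4096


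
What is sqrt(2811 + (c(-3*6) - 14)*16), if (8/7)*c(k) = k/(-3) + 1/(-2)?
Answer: 6*sqrt(74) ≈ 51.614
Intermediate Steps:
c(k) = -7/16 - 7*k/24 (c(k) = 7*(k/(-3) + 1/(-2))/8 = 7*(k*(-1/3) + 1*(-1/2))/8 = 7*(-k/3 - 1/2)/8 = 7*(-1/2 - k/3)/8 = -7/16 - 7*k/24)
sqrt(2811 + (c(-3*6) - 14)*16) = sqrt(2811 + ((-7/16 - (-7)*6/8) - 14)*16) = sqrt(2811 + ((-7/16 - 7/24*(-18)) - 14)*16) = sqrt(2811 + ((-7/16 + 21/4) - 14)*16) = sqrt(2811 + (77/16 - 14)*16) = sqrt(2811 - 147/16*16) = sqrt(2811 - 147) = sqrt(2664) = 6*sqrt(74)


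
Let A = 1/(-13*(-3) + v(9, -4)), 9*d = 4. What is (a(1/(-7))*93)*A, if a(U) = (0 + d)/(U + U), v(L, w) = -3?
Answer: -217/54 ≈ -4.0185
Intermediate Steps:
d = 4/9 (d = (⅑)*4 = 4/9 ≈ 0.44444)
A = 1/36 (A = 1/(-13*(-3) - 3) = 1/(39 - 3) = 1/36 ≈ 0.027778)
a(U) = 2/(9*U) (a(U) = (0 + 4/9)/(U + U) = 4/(9*((2*U))) = 4*(1/(2*U))/9 = 2/(9*U))
(a(1/(-7))*93)*A = ((2/(9*((1/(-7)))))*93)*(1/36) = ((2/(9*((1*(-⅐)))))*93)*(1/36) = ((2/(9*(-⅐)))*93)*(1/36) = (((2/9)*(-7))*93)*(1/36) = -14/9*93*(1/36) = -434/3*1/36 = -217/54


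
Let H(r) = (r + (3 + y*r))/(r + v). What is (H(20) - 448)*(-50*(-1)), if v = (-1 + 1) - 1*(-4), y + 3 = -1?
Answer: -90075/4 ≈ -22519.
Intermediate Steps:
y = -4 (y = -3 - 1 = -4)
v = 4 (v = 0 + 4 = 4)
H(r) = (3 - 3*r)/(4 + r) (H(r) = (r + (3 - 4*r))/(r + 4) = (3 - 3*r)/(4 + r))
(H(20) - 448)*(-50*(-1)) = (3*(1 - 1*20)/(4 + 20) - 448)*(-50*(-1)) = (3*(1 - 20)/24 - 448)*50 = (3*(1/24)*(-19) - 448)*50 = (-19/8 - 448)*50 = -3603/8*50 = -90075/4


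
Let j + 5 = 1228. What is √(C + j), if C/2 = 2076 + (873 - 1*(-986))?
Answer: √9093 ≈ 95.357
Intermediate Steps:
j = 1223 (j = -5 + 1228 = 1223)
C = 7870 (C = 2*(2076 + (873 - 1*(-986))) = 2*(2076 + (873 + 986)) = 2*(2076 + 1859) = 2*3935 = 7870)
√(C + j) = √(7870 + 1223) = √9093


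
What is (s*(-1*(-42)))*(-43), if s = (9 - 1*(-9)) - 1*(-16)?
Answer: -61404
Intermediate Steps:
s = 34 (s = (9 + 9) + 16 = 18 + 16 = 34)
(s*(-1*(-42)))*(-43) = (34*(-1*(-42)))*(-43) = (34*42)*(-43) = 1428*(-43) = -61404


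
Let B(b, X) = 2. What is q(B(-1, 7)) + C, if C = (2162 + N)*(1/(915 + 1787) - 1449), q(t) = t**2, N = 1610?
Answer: -7384056138/1351 ≈ -5.4656e+6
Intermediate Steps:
C = -7384061542/1351 (C = (2162 + 1610)*(1/(915 + 1787) - 1449) = 3772*(1/2702 - 1449) = 3772*(-3915197/2702) = -7384061542/1351 ≈ -5.4656e+6)
q(B(-1, 7)) + C = 2**2 - 7384061542/1351 = 4 - 7384061542/1351 = -7384056138/1351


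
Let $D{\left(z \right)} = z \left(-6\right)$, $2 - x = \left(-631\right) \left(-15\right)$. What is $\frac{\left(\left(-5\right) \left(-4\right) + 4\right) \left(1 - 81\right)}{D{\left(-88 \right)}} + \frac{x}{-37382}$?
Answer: $- \frac{1391187}{411202} \approx -3.3832$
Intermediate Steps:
$x = -9463$ ($x = 2 - \left(-631\right) \left(-15\right) = 2 - 9465 = -9463$)
$D{\left(z \right)} = - 6 z$
$\frac{\left(\left(-5\right) \left(-4\right) + 4\right) \left(1 - 81\right)}{D{\left(-88 \right)}} + \frac{x}{-37382} = \frac{\left(\left(-5\right) \left(-4\right) + 4\right) \left(1 - 81\right)}{\left(-6\right) \left(-88\right)} - \frac{9463}{-37382} = \frac{\left(20 + 4\right) \left(-80\right)}{528} - - \frac{9463}{37382} = 24 \left(-80\right) \frac{1}{528} + \frac{9463}{37382} = \left(-1920\right) \frac{1}{528} + \frac{9463}{37382} = - \frac{40}{11} + \frac{9463}{37382} = - \frac{1391187}{411202}$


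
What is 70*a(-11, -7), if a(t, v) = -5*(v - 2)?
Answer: 3150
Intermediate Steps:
a(t, v) = 10 - 5*v (a(t, v) = -5*(-2 + v) = 10 - 5*v)
70*a(-11, -7) = 70*(10 - 5*(-7)) = 70*(10 + 35) = 70*45 = 3150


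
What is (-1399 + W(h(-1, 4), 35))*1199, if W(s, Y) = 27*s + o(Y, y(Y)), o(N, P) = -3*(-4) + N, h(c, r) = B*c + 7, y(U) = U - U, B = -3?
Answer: -1297318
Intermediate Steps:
y(U) = 0
h(c, r) = 7 - 3*c (h(c, r) = -3*c + 7 = 7 - 3*c)
o(N, P) = 12 + N
W(s, Y) = 12 + Y + 27*s (W(s, Y) = 27*s + (12 + Y) = 12 + Y + 27*s)
(-1399 + W(h(-1, 4), 35))*1199 = (-1399 + (12 + 35 + 27*(7 - 3*(-1))))*1199 = (-1399 + (12 + 35 + 27*(7 + 3)))*1199 = (-1399 + (12 + 35 + 27*10))*1199 = (-1399 + (12 + 35 + 270))*1199 = (-1399 + 317)*1199 = -1082*1199 = -1297318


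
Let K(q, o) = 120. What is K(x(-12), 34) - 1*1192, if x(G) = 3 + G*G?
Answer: -1072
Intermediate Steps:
x(G) = 3 + G²
K(x(-12), 34) - 1*1192 = 120 - 1*1192 = 120 - 1192 = -1072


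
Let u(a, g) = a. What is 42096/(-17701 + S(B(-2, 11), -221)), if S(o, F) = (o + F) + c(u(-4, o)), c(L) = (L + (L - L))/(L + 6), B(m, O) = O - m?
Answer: -42096/17911 ≈ -2.3503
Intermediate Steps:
c(L) = L/(6 + L) (c(L) = (L + 0)/(6 + L) = L/(6 + L))
S(o, F) = -2 + F + o (S(o, F) = (o + F) - 4/(6 - 4) = (F + o) - 4/2 = (F + o) - 4*½ = (F + o) - 2 = -2 + F + o)
42096/(-17701 + S(B(-2, 11), -221)) = 42096/(-17701 + (-2 - 221 + (11 - 1*(-2)))) = 42096/(-17701 + (-2 - 221 + (11 + 2))) = 42096/(-17701 + (-2 - 221 + 13)) = 42096/(-17701 - 210) = 42096/(-17911) = 42096*(-1/17911) = -42096/17911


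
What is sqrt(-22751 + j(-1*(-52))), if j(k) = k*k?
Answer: I*sqrt(20047) ≈ 141.59*I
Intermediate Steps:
j(k) = k**2
sqrt(-22751 + j(-1*(-52))) = sqrt(-22751 + (-1*(-52))**2) = sqrt(-22751 + 52**2) = sqrt(-22751 + 2704) = sqrt(-20047) = I*sqrt(20047)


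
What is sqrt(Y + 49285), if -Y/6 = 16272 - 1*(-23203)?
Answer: I*sqrt(187565) ≈ 433.09*I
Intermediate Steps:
Y = -236850 (Y = -6*(16272 - 1*(-23203)) = -6*(16272 + 23203) = -6*39475 = -236850)
sqrt(Y + 49285) = sqrt(-236850 + 49285) = sqrt(-187565) = I*sqrt(187565)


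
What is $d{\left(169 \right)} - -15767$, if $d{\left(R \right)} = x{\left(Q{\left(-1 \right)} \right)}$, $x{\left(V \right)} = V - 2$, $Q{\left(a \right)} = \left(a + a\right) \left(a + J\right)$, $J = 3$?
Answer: $15761$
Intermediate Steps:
$Q{\left(a \right)} = 2 a \left(3 + a\right)$ ($Q{\left(a \right)} = \left(a + a\right) \left(a + 3\right) = 2 a \left(3 + a\right)$)
$x{\left(V \right)} = -2 + V$ ($x{\left(V \right)} = V - 2 = -2 + V$)
$d{\left(R \right)} = -6$ ($d{\left(R \right)} = -2 + 2 \left(-1\right) \left(3 - 1\right) = -2 + 2 \left(-1\right) 2 = -2 - 4 = -6$)
$d{\left(169 \right)} - -15767 = -6 - -15767 = -6 + 15767 = 15761$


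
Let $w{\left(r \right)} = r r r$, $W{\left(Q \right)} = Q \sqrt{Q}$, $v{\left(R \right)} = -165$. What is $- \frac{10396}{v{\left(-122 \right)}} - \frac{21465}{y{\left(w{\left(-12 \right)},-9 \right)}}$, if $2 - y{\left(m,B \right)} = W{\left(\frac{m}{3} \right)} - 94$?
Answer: $\frac{6897438689}{109491360} + \frac{64395 i}{41474} \approx 62.995 + 1.5527 i$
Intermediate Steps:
$W{\left(Q \right)} = Q^{\frac{3}{2}}$
$w{\left(r \right)} = r^{3}$ ($w{\left(r \right)} = r^{2} r = r^{3}$)
$y{\left(m,B \right)} = 96 - \frac{\sqrt{3} m^{\frac{3}{2}}}{9}$ ($y{\left(m,B \right)} = 2 - \left(\left(\frac{m}{3}\right)^{\frac{3}{2}} - 94\right) = 2 - \left(\frac{\sqrt{3} m^{\frac{3}{2}}}{9} - 94\right) = 2 - \left(-94 + \frac{\sqrt{3} m^{\frac{3}{2}}}{9}\right) = 96 - \frac{\sqrt{3} m^{\frac{3}{2}}}{9}$)
$- \frac{10396}{v{\left(-122 \right)}} - \frac{21465}{y{\left(w{\left(-12 \right)},-9 \right)}} = - \frac{10396}{-165} - \frac{21465}{96 - \frac{\sqrt{3} \left(\left(-12\right)^{3}\right)^{\frac{3}{2}}}{9}} = \left(-10396\right) \left(- \frac{1}{165}\right) - \frac{21465}{96 - \frac{\sqrt{3} \left(-1728\right)^{\frac{3}{2}}}{9}} = \frac{10396}{165} - \frac{21465}{96 - \frac{\sqrt{3} \left(- 41472 i \sqrt{3}\right)}{9}} = \frac{10396}{165} - \frac{21465}{96 + 13824 i} = \frac{10396}{165} - 21465 \frac{96 - 13824 i}{191112192} = \frac{10396}{165} - \frac{2385 \left(96 - 13824 i\right)}{21234688}$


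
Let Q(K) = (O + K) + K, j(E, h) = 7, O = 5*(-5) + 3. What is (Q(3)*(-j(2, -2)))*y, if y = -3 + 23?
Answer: 2240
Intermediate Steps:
O = -22 (O = -25 + 3 = -22)
y = 20
Q(K) = -22 + 2*K (Q(K) = (-22 + K) + K = -22 + 2*K)
(Q(3)*(-j(2, -2)))*y = ((-22 + 2*3)*(-1*7))*20 = ((-22 + 6)*(-7))*20 = -16*(-7)*20 = 112*20 = 2240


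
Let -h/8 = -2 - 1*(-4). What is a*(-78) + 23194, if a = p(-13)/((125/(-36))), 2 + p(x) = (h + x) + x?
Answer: 2775698/125 ≈ 22206.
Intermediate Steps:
h = -16 (h = -8*(-2 - 1*(-4)) = -8*(-2 + 4) = -8*2 = -16)
p(x) = -18 + 2*x (p(x) = -2 + ((-16 + x) + x) = -2 + (-16 + 2*x) = -18 + 2*x)
a = 1584/125 (a = (-18 + 2*(-13))/((125/(-36))) = (-18 - 26)/((125*(-1/36))) = -44/(-125/36) = -44*(-36/125) = 1584/125 ≈ 12.672)
a*(-78) + 23194 = (1584/125)*(-78) + 23194 = -123552/125 + 23194 = 2775698/125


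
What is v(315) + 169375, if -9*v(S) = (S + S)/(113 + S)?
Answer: 36246215/214 ≈ 1.6937e+5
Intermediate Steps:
v(S) = -2*S/(9*(113 + S)) (v(S) = -(S + S)/(9*(113 + S)) = -2*S/(9*(113 + S)))
v(315) + 169375 = -2*315/(1017 + 9*315) + 169375 = -2*315/(1017 + 2835) + 169375 = -2*315/3852 + 169375 = -2*315*1/3852 + 169375 = -35/214 + 169375 = 36246215/214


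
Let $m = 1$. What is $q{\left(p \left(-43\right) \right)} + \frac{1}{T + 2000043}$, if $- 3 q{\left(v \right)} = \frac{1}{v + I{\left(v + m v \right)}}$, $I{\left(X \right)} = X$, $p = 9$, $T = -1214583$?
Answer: $\frac{262981}{911919060} \approx 0.00028838$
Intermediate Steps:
$q{\left(v \right)} = - \frac{1}{9 v}$ ($q{\left(v \right)} = - \frac{1}{3 \left(v + \left(v + 1 v\right)\right)} = - \frac{1}{3 \left(v + \left(v + v\right)\right)} = - \frac{1}{3 \left(v + 2 v\right)} = - \frac{1}{3 \cdot 3 v} = - \frac{\frac{1}{3} \frac{1}{v}}{3} = - \frac{1}{9 v}$)
$q{\left(p \left(-43\right) \right)} + \frac{1}{T + 2000043} = - \frac{1}{9 \cdot 9 \left(-43\right)} + \frac{1}{-1214583 + 2000043} = - \frac{1}{9 \left(-387\right)} + \frac{1}{785460} = \left(- \frac{1}{9}\right) \left(- \frac{1}{387}\right) + \frac{1}{785460} = \frac{1}{3483} + \frac{1}{785460} = \frac{262981}{911919060}$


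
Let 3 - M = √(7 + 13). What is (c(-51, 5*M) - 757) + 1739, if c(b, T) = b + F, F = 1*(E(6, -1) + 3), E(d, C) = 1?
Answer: 935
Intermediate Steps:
M = 3 - 2*√5 (M = 3 - √(7 + 13) = 3 - √20 = 3 - 2*√5 ≈ -1.4721)
F = 4 (F = 1*(1 + 3) = 1*4 = 4)
c(b, T) = 4 + b (c(b, T) = b + 4 = 4 + b)
(c(-51, 5*M) - 757) + 1739 = ((4 - 51) - 757) + 1739 = (-47 - 757) + 1739 = -804 + 1739 = 935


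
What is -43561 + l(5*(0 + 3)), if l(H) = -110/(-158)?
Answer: -3441264/79 ≈ -43560.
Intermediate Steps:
l(H) = 55/79 (l(H) = -110*(-1/158) = 55/79)
-43561 + l(5*(0 + 3)) = -43561 + 55/79 = -3441264/79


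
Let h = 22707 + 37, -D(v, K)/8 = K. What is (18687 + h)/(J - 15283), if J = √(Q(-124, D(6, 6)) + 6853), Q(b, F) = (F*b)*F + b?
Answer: -633189973/233849056 - 41431*I*√278967/233849056 ≈ -2.7077 - 0.093576*I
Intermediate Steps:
D(v, K) = -8*K
Q(b, F) = b + b*F² (Q(b, F) = b*F² + b = b + b*F²)
h = 22744
J = I*√278967 (J = √(-124*(1 + (-8*6)²) + 6853) = √(-124*(1 + (-48)²) + 6853) = √(-124*(1 + 2304) + 6853) = √(-124*2305 + 6853) = √(-285820 + 6853) = √(-278967) = I*√278967 ≈ 528.17*I)
(18687 + h)/(J - 15283) = (18687 + 22744)/(I*√278967 - 15283) = 41431/(-15283 + I*√278967)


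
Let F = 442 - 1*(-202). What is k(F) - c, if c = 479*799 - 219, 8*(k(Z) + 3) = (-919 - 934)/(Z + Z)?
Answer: -3941333373/10304 ≈ -3.8251e+5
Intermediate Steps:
F = 644 (F = 442 + 202 = 644)
k(Z) = -3 - 1853/(16*Z) (k(Z) = -3 + ((-919 - 934)/(Z + Z))/8 = -3 + (-1853*1/(2*Z))/8 = -3 + (-1853/(2*Z))/8 = -3 - 1853/(16*Z))
c = 382502 (c = 382721 - 219 = 382502)
k(F) - c = (-3 - 1853/16/644) - 1*382502 = (-3 - 1853/16*1/644) - 382502 = (-3 - 1853/10304) - 382502 = -32765/10304 - 382502 = -3941333373/10304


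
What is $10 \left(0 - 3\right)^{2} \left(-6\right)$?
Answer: $-540$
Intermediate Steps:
$10 \left(0 - 3\right)^{2} \left(-6\right) = 10 \left(-3\right)^{2} \left(-6\right) = 10 \cdot 9 \left(-6\right) = 90 \left(-6\right) = -540$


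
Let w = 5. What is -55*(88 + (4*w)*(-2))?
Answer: -2640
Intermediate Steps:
-55*(88 + (4*w)*(-2)) = -55*(88 + (4*5)*(-2)) = -55*(88 + 20*(-2)) = -55*(88 - 40) = -55*48 = -2640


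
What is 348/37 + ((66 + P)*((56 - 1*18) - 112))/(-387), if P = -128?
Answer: -35080/14319 ≈ -2.4499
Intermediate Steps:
348/37 + ((66 + P)*((56 - 1*18) - 112))/(-387) = 348/37 + ((66 - 128)*((56 - 1*18) - 112))/(-387) = 348*(1/37) - 62*((56 - 18) - 112)*(-1/387) = 348/37 - 62*(38 - 112)*(-1/387) = 348/37 - 62*(-74)*(-1/387) = 348/37 + 4588*(-1/387) = 348/37 - 4588/387 = -35080/14319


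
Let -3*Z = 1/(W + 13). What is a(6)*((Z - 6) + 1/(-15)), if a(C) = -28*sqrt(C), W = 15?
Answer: 851*sqrt(6)/5 ≈ 416.90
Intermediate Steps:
Z = -1/84 (Z = -1/(3*(15 + 13)) = -1/3/28 = -1/3*1/28 = -1/84 ≈ -0.011905)
a(6)*((Z - 6) + 1/(-15)) = (-28*sqrt(6))*((-1/84 - 6) + 1/(-15)) = (-28*sqrt(6))*(-505/84 + 1*(-1/15)) = (-28*sqrt(6))*(-505/84 - 1/15) = -28*sqrt(6)*(-851/140) = 851*sqrt(6)/5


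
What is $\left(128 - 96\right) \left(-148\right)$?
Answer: $-4736$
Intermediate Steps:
$\left(128 - 96\right) \left(-148\right) = 32 \left(-148\right) = -4736$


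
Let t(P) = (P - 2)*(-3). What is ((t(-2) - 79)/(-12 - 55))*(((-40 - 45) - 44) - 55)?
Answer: -184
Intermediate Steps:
t(P) = 6 - 3*P (t(P) = (-2 + P)*(-3) = 6 - 3*P)
((t(-2) - 79)/(-12 - 55))*(((-40 - 45) - 44) - 55) = (((6 - 3*(-2)) - 79)/(-12 - 55))*(((-40 - 45) - 44) - 55) = (((6 + 6) - 79)/(-67))*((-85 - 44) - 55) = ((12 - 79)*(-1/67))*(-129 - 55) = -67*(-1/67)*(-184) = 1*(-184) = -184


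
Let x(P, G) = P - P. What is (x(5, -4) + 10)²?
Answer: 100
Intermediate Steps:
x(P, G) = 0
(x(5, -4) + 10)² = (0 + 10)² = 10² = 100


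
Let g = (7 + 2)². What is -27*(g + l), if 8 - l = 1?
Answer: -2376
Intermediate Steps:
l = 7 (l = 8 - 1*1 = 8 - 1 = 7)
g = 81 (g = 9² = 81)
-27*(g + l) = -27*(81 + 7) = -27*88 = -2376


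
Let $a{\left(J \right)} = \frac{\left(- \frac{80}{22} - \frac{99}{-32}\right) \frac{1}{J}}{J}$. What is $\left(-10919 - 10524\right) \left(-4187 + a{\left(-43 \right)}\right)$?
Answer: $\frac{58434335746781}{650848} \approx 8.9782 \cdot 10^{7}$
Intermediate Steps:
$a{\left(J \right)} = - \frac{191}{352 J^{2}}$ ($a{\left(J \right)} = \frac{\left(\left(-80\right) \frac{1}{22} - - \frac{99}{32}\right) \frac{1}{J}}{J} = \frac{\left(- \frac{40}{11} + \frac{99}{32}\right) \frac{1}{J}}{J} = \frac{\left(- \frac{191}{352}\right) \frac{1}{J}}{J} = - \frac{191}{352 J^{2}}$)
$\left(-10919 - 10524\right) \left(-4187 + a{\left(-43 \right)}\right) = \left(-10919 - 10524\right) \left(-4187 - \frac{191}{352 \cdot 1849}\right) = - 21443 \left(-4187 - \frac{191}{650848}\right) = \left(-21443\right) \left(- \frac{2725100767}{650848}\right) = \frac{58434335746781}{650848}$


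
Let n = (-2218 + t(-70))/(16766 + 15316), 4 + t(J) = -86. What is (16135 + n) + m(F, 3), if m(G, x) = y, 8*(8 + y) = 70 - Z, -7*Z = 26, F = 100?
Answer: 3623758031/224574 ≈ 16136.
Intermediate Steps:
t(J) = -90 (t(J) = -4 - 86 = -90)
Z = -26/7 (Z = -⅐*26 = -26/7 ≈ -3.7143)
y = 17/14 (y = -8 + (70 - 1*(-26/7))/8 = -8 + (70 + 26/7)/8 = -8 + (⅛)*(516/7) = -8 + 129/14 = 17/14 ≈ 1.2143)
n = -1154/16041 (n = (-2218 - 90)/(16766 + 15316) = -2308/32082 = -2308*1/32082 = -1154/16041 ≈ -0.071941)
m(G, x) = 17/14
(16135 + n) + m(F, 3) = (16135 - 1154/16041) + 17/14 = 258820381/16041 + 17/14 = 3623758031/224574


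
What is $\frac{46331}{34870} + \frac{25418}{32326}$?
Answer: $\frac{1192010783}{563603810} \approx 2.115$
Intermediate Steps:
$\frac{46331}{34870} + \frac{25418}{32326} = 46331 \cdot \frac{1}{34870} + 25418 \cdot \frac{1}{32326} = \frac{46331}{34870} + \frac{12709}{16163} = \frac{1192010783}{563603810}$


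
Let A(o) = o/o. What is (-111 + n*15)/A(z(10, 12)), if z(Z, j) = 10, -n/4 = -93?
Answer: 5469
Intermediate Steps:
n = 372 (n = -4*(-93) = 372)
A(o) = 1
(-111 + n*15)/A(z(10, 12)) = (-111 + 372*15)/1 = (-111 + 5580)*1 = 5469*1 = 5469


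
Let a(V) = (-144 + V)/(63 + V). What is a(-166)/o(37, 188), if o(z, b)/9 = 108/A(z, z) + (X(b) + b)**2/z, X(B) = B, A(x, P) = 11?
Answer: 63085/722657682 ≈ 8.7296e-5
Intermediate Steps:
o(z, b) = 972/11 + 36*b**2/z (o(z, b) = 9*(108/11 + (b + b)**2/z) = 9*(108*(1/11) + (2*b)**2/z) = 9*(108/11 + (4*b**2)/z) = 9*(108/11 + 4*b**2/z) = 972/11 + 36*b**2/z)
a(V) = (-144 + V)/(63 + V)
a(-166)/o(37, 188) = ((-144 - 166)/(63 - 166))/(972/11 + 36*188**2/37) = (-310/(-103))/(972/11 + 36*35344*(1/37)) = (-1/103*(-310))/(972/11 + 1272384/37) = 310/(103*(14032188/407)) = (310/103)*(407/14032188) = 63085/722657682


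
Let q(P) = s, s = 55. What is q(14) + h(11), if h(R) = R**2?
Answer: 176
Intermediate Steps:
q(P) = 55
q(14) + h(11) = 55 + 11**2 = 55 + 121 = 176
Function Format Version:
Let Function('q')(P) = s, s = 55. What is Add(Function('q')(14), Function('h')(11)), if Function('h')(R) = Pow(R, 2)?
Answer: 176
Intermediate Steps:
Function('q')(P) = 55
Add(Function('q')(14), Function('h')(11)) = Add(55, Pow(11, 2)) = Add(55, 121) = 176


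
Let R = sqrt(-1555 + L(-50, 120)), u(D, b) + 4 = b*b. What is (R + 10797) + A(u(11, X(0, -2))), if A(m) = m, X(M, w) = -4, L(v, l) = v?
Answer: 10809 + I*sqrt(1605) ≈ 10809.0 + 40.062*I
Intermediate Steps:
u(D, b) = -4 + b**2 (u(D, b) = -4 + b*b = -4 + b**2)
R = I*sqrt(1605) (R = sqrt(-1555 - 50) = sqrt(-1605) = I*sqrt(1605) ≈ 40.062*I)
(R + 10797) + A(u(11, X(0, -2))) = (I*sqrt(1605) + 10797) + (-4 + (-4)**2) = (10797 + I*sqrt(1605)) + (-4 + 16) = (10797 + I*sqrt(1605)) + 12 = 10809 + I*sqrt(1605)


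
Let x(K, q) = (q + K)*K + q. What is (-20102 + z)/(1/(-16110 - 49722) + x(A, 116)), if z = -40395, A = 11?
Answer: -3982638504/99603815 ≈ -39.985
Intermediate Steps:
x(K, q) = q + K*(K + q) (x(K, q) = (K + q)*K + q = K*(K + q) + q = q + K*(K + q))
(-20102 + z)/(1/(-16110 - 49722) + x(A, 116)) = (-20102 - 40395)/(1/(-16110 - 49722) + (116 + 11² + 11*116)) = -60497/(1/(-65832) + (116 + 121 + 1276)) = -60497/(-1/65832 + 1513) = -60497/99603815/65832 = -60497*65832/99603815 = -3982638504/99603815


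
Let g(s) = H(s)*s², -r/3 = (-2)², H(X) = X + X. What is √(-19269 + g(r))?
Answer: 15*I*√101 ≈ 150.75*I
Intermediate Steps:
H(X) = 2*X
r = -12 (r = -3*(-2)² = -3*4 = -12)
g(s) = 2*s³ (g(s) = (2*s)*s² = 2*s³)
√(-19269 + g(r)) = √(-19269 + 2*(-12)³) = √(-19269 + 2*(-1728)) = √(-19269 - 3456) = √(-22725) = 15*I*√101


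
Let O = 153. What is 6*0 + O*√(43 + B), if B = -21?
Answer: 153*√22 ≈ 717.63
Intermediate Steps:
6*0 + O*√(43 + B) = 6*0 + 153*√(43 - 21) = 0 + 153*√22 = 153*√22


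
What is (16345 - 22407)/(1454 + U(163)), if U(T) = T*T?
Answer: -6062/28023 ≈ -0.21632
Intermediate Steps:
U(T) = T**2
(16345 - 22407)/(1454 + U(163)) = (16345 - 22407)/(1454 + 163**2) = -6062/(1454 + 26569) = -6062/28023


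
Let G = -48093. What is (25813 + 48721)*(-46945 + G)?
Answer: -7083562292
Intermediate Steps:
(25813 + 48721)*(-46945 + G) = (25813 + 48721)*(-46945 - 48093) = 74534*(-95038) = -7083562292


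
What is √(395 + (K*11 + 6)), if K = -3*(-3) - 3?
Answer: √467 ≈ 21.610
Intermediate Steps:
K = 6 (K = 9 - 3 = 6)
√(395 + (K*11 + 6)) = √(395 + (6*11 + 6)) = √(395 + (66 + 6)) = √(395 + 72) = √467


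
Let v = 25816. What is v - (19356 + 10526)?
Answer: -4066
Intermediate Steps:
v - (19356 + 10526) = 25816 - (19356 + 10526) = 25816 - 1*29882 = 25816 - 29882 = -4066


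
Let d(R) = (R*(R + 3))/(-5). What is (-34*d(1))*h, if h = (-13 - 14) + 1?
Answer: -3536/5 ≈ -707.20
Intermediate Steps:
d(R) = -R*(3 + R)/5 (d(R) = (R*(3 + R))*(-⅕) = -R*(3 + R)/5)
h = -26 (h = -27 + 1 = -26)
(-34*d(1))*h = -(-34)*(3 + 1)/5*(-26) = -(-34)*4/5*(-26) = -34*(-⅘)*(-26) = (136/5)*(-26) = -3536/5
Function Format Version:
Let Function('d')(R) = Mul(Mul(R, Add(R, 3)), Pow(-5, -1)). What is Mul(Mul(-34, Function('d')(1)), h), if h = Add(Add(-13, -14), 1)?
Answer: Rational(-3536, 5) ≈ -707.20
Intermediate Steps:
Function('d')(R) = Mul(Rational(-1, 5), R, Add(3, R)) (Function('d')(R) = Mul(Mul(R, Add(3, R)), Rational(-1, 5)) = Mul(Rational(-1, 5), R, Add(3, R)))
h = -26 (h = Add(-27, 1) = -26)
Mul(Mul(-34, Function('d')(1)), h) = Mul(Mul(-34, Mul(Rational(-1, 5), 1, Add(3, 1))), -26) = Mul(Mul(-34, Mul(Rational(-1, 5), 1, 4)), -26) = Mul(Mul(-34, Rational(-4, 5)), -26) = Mul(Rational(136, 5), -26) = Rational(-3536, 5)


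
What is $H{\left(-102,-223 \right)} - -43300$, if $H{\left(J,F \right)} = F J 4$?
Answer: $134284$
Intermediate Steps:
$H{\left(J,F \right)} = 4 F J$
$H{\left(-102,-223 \right)} - -43300 = 4 \left(-223\right) \left(-102\right) - -43300 = 90984 + 43300 = 134284$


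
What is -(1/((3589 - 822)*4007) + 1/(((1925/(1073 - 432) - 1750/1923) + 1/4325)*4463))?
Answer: -92291071832999/861500148996806656 ≈ -0.00010713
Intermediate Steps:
-(1/((3589 - 822)*4007) + 1/(((1925/(1073 - 432) - 1750/1923) + 1/4325)*4463)) = -((1/4007)/2767 + (1/4463)/((1925/641 - 1750*1/1923) + 1/4325)) = -((1/2767)*(1/4007) + (1/4463)/((1925*(1/641) - 1750/1923) + 1/4325)) = -(1/11087369 + (1/4463)/((1925/641 - 1750/1923) + 1/4325)) = -(1/11087369 + (1/4463)/(4025/1923 + 1/4325)) = -(1/11087369 + (1/4463)/(17410048/8316975)) = -(1/11087369 + (8316975/17410048)*(1/4463)) = -(1/11087369 + 8316975/77701044224) = -1*92291071832999/861500148996806656 = -92291071832999/861500148996806656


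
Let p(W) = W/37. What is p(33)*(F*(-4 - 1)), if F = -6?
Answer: 990/37 ≈ 26.757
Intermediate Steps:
p(W) = W/37 (p(W) = W*(1/37) = W/37)
p(33)*(F*(-4 - 1)) = ((1/37)*33)*(-6*(-4 - 1)) = 33*(-6*(-5))/37 = (33/37)*30 = 990/37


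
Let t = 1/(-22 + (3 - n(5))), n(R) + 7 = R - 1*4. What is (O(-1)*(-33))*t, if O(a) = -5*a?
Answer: 165/13 ≈ 12.692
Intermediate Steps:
n(R) = -11 + R (n(R) = -7 + (R - 1*4) = -7 + (R - 4) = -7 + (-4 + R) = -11 + R)
t = -1/13 (t = 1/(-22 + (3 - (-11 + 5))) = 1/(-22 + (3 - 1*(-6))) = 1/(-22 + (3 + 6)) = 1/(-22 + 9) = 1/(-13) = -1/13 ≈ -0.076923)
(O(-1)*(-33))*t = (-5*(-1)*(-33))*(-1/13) = (5*(-33))*(-1/13) = -165*(-1/13) = 165/13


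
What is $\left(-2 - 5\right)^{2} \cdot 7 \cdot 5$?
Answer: $1715$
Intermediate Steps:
$\left(-2 - 5\right)^{2} \cdot 7 \cdot 5 = \left(-7\right)^{2} \cdot 7 \cdot 5 = 49 \cdot 7 \cdot 5 = 343 \cdot 5 = 1715$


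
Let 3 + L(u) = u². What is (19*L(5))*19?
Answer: 7942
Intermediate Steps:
L(u) = -3 + u²
(19*L(5))*19 = (19*(-3 + 5²))*19 = (19*(-3 + 25))*19 = (19*22)*19 = 418*19 = 7942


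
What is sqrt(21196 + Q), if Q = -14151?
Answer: sqrt(7045) ≈ 83.934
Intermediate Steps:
sqrt(21196 + Q) = sqrt(21196 - 14151) = sqrt(7045)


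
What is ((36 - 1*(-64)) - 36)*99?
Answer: 6336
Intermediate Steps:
((36 - 1*(-64)) - 36)*99 = ((36 + 64) - 36)*99 = (100 - 36)*99 = 64*99 = 6336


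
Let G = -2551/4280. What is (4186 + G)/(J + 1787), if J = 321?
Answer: 1053737/530720 ≈ 1.9855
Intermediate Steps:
G = -2551/4280 (G = -2551*1/4280 = -2551/4280 ≈ -0.59603)
(4186 + G)/(J + 1787) = (4186 - 2551/4280)/(321 + 1787) = (17913529/4280)/2108 = (17913529/4280)*(1/2108) = 1053737/530720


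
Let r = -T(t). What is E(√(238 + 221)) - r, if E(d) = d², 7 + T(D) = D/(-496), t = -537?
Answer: 224729/496 ≈ 453.08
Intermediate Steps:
T(D) = -7 - D/496 (T(D) = -7 + D/(-496) = -7 + D*(-1/496) = -7 - D/496)
r = 2935/496 (r = -(-7 - 1/496*(-537)) = -(-7 + 537/496) = -1*(-2935/496) = 2935/496 ≈ 5.9173)
E(√(238 + 221)) - r = (√(238 + 221))² - 1*2935/496 = (√459)² - 2935/496 = (3*√51)² - 2935/496 = 459 - 2935/496 = 224729/496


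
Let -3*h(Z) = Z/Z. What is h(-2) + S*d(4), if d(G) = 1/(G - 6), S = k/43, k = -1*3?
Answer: -77/258 ≈ -0.29845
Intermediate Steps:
k = -3
h(Z) = -⅓ (h(Z) = -Z/(3*Z) = -⅓*1 = -⅓)
S = -3/43 ≈ -0.069767
d(G) = 1/(-6 + G)
h(-2) + S*d(4) = -⅓ - 3/(43*(-6 + 4)) = -⅓ - 3/43/(-2) = -⅓ - 3/43*(-½) = -⅓ + 3/86 = -77/258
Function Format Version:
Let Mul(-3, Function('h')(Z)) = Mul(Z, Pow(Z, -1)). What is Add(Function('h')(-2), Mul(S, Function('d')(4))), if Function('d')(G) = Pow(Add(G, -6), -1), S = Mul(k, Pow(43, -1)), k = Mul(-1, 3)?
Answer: Rational(-77, 258) ≈ -0.29845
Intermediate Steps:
k = -3
Function('h')(Z) = Rational(-1, 3) (Function('h')(Z) = Mul(Rational(-1, 3), Mul(Z, Pow(Z, -1))) = Mul(Rational(-1, 3), 1) = Rational(-1, 3))
S = Rational(-3, 43) (S = Mul(-3, Pow(43, -1)) = Mul(-3, Rational(1, 43)) = Rational(-3, 43) ≈ -0.069767)
Function('d')(G) = Pow(Add(-6, G), -1)
Add(Function('h')(-2), Mul(S, Function('d')(4))) = Add(Rational(-1, 3), Mul(Rational(-3, 43), Pow(Add(-6, 4), -1))) = Add(Rational(-1, 3), Mul(Rational(-3, 43), Pow(-2, -1))) = Add(Rational(-1, 3), Mul(Rational(-3, 43), Rational(-1, 2))) = Add(Rational(-1, 3), Rational(3, 86)) = Rational(-77, 258)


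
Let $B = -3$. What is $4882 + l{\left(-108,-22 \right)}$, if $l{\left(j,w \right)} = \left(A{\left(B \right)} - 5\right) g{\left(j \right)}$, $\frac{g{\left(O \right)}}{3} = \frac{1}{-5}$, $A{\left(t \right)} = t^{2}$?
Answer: $\frac{24398}{5} \approx 4879.6$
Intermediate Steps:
$g{\left(O \right)} = - \frac{3}{5}$ ($g{\left(O \right)} = \frac{3}{-5} = 3 \left(- \frac{1}{5}\right) = - \frac{3}{5}$)
$l{\left(j,w \right)} = - \frac{12}{5}$ ($l{\left(j,w \right)} = \left(\left(-3\right)^{2} - 5\right) \left(- \frac{3}{5}\right) = \left(9 - 5\right) \left(- \frac{3}{5}\right) = 4 \left(- \frac{3}{5}\right) = - \frac{12}{5}$)
$4882 + l{\left(-108,-22 \right)} = 4882 - \frac{12}{5} = \frac{24398}{5}$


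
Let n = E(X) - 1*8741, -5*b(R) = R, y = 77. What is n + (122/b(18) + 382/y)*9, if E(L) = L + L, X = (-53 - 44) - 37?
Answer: -713740/77 ≈ -9269.3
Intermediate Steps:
b(R) = -R/5
X = -134 (X = -97 - 37 = -134)
E(L) = 2*L
n = -9009 (n = 2*(-134) - 1*8741 = -268 - 8741 = -9009)
n + (122/b(18) + 382/y)*9 = -9009 + (122/((-1/5*18)) + 382/77)*9 = -9009 + (122/(-18/5) + 382*(1/77))*9 = -9009 + (122*(-5/18) + 382/77)*9 = -9009 + (-305/9 + 382/77)*9 = -9009 - 20047/693*9 = -9009 - 20047/77 = -713740/77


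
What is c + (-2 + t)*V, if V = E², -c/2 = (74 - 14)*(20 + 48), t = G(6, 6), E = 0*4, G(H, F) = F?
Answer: -8160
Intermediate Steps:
E = 0
t = 6
c = -8160 (c = -2*(74 - 14)*(20 + 48) = -120*68 = -2*4080 = -8160)
V = 0 (V = 0² = 0)
c + (-2 + t)*V = -8160 + (-2 + 6)*0 = -8160 + 4*0 = -8160 + 0 = -8160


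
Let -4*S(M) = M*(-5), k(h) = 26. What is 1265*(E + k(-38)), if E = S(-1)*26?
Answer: -16445/2 ≈ -8222.5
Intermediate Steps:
S(M) = 5*M/4 (S(M) = -M*(-5)/4 = -(-5)*M/4 = 5*M/4)
E = -65/2 (E = ((5/4)*(-1))*26 = -5/4*26 = -65/2 ≈ -32.500)
1265*(E + k(-38)) = 1265*(-65/2 + 26) = 1265*(-13/2) = -16445/2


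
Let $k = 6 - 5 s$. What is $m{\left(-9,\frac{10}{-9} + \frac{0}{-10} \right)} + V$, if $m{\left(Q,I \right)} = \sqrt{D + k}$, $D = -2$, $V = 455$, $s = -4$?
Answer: $455 + 2 \sqrt{6} \approx 459.9$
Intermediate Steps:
$k = 26$ ($k = 6 - -20 = 6 + 20 = 26$)
$m{\left(Q,I \right)} = 2 \sqrt{6}$ ($m{\left(Q,I \right)} = \sqrt{-2 + 26} = \sqrt{24} = 2 \sqrt{6}$)
$m{\left(-9,\frac{10}{-9} + \frac{0}{-10} \right)} + V = 2 \sqrt{6} + 455 = 455 + 2 \sqrt{6}$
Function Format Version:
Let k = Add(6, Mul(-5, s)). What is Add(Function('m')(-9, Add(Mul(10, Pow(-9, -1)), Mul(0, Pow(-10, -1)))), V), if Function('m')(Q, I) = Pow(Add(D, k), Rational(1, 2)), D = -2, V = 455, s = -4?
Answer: Add(455, Mul(2, Pow(6, Rational(1, 2)))) ≈ 459.90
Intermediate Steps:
k = 26 (k = Add(6, Mul(-5, -4)) = Add(6, 20) = 26)
Function('m')(Q, I) = Mul(2, Pow(6, Rational(1, 2))) (Function('m')(Q, I) = Pow(Add(-2, 26), Rational(1, 2)) = Pow(24, Rational(1, 2)) = Mul(2, Pow(6, Rational(1, 2))))
Add(Function('m')(-9, Add(Mul(10, Pow(-9, -1)), Mul(0, Pow(-10, -1)))), V) = Add(Mul(2, Pow(6, Rational(1, 2))), 455) = Add(455, Mul(2, Pow(6, Rational(1, 2))))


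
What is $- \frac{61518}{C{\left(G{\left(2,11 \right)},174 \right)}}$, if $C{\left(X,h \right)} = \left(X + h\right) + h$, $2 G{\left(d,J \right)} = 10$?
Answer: $- \frac{61518}{353} \approx -174.27$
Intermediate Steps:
$G{\left(d,J \right)} = 5$ ($G{\left(d,J \right)} = \frac{1}{2} \cdot 10 = 5$)
$C{\left(X,h \right)} = X + 2 h$
$- \frac{61518}{C{\left(G{\left(2,11 \right)},174 \right)}} = - \frac{61518}{5 + 2 \cdot 174} = - \frac{61518}{5 + 348} = - \frac{61518}{353}$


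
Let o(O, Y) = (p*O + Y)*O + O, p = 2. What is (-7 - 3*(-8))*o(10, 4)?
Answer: 4250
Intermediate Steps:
o(O, Y) = O + O*(Y + 2*O) (o(O, Y) = (2*O + Y)*O + O = (Y + 2*O)*O + O = O*(Y + 2*O) + O = O + O*(Y + 2*O))
(-7 - 3*(-8))*o(10, 4) = (-7 - 3*(-8))*(10*(1 + 4 + 2*10)) = (-7 + 24)*(10*(1 + 4 + 20)) = 17*(10*25) = 17*250 = 4250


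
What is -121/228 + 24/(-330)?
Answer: -7567/12540 ≈ -0.60343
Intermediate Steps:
-121/228 + 24/(-330) = -121*1/228 + 24*(-1/330) = -121/228 - 4/55 = -7567/12540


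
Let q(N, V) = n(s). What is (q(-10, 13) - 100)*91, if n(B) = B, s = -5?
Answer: -9555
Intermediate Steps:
q(N, V) = -5
(q(-10, 13) - 100)*91 = (-5 - 100)*91 = -105*91 = -9555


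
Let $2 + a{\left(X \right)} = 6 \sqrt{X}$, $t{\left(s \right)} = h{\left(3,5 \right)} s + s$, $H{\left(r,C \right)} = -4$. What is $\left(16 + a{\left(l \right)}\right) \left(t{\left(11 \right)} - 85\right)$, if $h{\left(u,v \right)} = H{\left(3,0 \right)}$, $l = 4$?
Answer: $-3068$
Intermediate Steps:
$h{\left(u,v \right)} = -4$
$t{\left(s \right)} = - 3 s$ ($t{\left(s \right)} = - 4 s + s = - 3 s$)
$a{\left(X \right)} = -2 + 6 \sqrt{X}$
$\left(16 + a{\left(l \right)}\right) \left(t{\left(11 \right)} - 85\right) = \left(16 - \left(2 - 6 \sqrt{4}\right)\right) \left(\left(-3\right) 11 - 85\right) = \left(16 + \left(-2 + 6 \cdot 2\right)\right) \left(-33 - 85\right) = \left(16 + \left(-2 + 12\right)\right) \left(-118\right) = \left(16 + 10\right) \left(-118\right) = 26 \left(-118\right) = -3068$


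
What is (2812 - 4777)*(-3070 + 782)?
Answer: 4495920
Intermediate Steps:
(2812 - 4777)*(-3070 + 782) = -1965*(-2288) = 4495920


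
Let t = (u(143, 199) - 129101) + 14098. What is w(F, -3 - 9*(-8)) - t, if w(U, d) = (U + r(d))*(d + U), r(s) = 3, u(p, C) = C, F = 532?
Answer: 436339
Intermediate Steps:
w(U, d) = (3 + U)*(U + d) (w(U, d) = (U + 3)*(d + U) = (3 + U)*(U + d))
t = -114804 (t = (199 - 129101) + 14098 = -128902 + 14098 = -114804)
w(F, -3 - 9*(-8)) - t = (532**2 + 3*532 + 3*(-3 - 9*(-8)) + 532*(-3 - 9*(-8))) - 1*(-114804) = (283024 + 1596 + 3*(-3 + 72) + 532*(-3 + 72)) + 114804 = (283024 + 1596 + 3*69 + 532*69) + 114804 = (283024 + 1596 + 207 + 36708) + 114804 = 321535 + 114804 = 436339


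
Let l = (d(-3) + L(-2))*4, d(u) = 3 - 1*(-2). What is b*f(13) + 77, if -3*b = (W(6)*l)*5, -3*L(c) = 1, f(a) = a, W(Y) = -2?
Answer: 7973/9 ≈ 885.89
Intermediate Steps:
L(c) = -1/3 (L(c) = -1/3*1 = -1/3)
d(u) = 5 (d(u) = 3 + 2 = 5)
l = 56/3 (l = (5 - 1/3)*4 = (14/3)*4 = 56/3 ≈ 18.667)
b = 560/9 (b = -(-2*56/3)*5/3 = -(-112)*5/9 = -1/3*(-560/3) = 560/9 ≈ 62.222)
b*f(13) + 77 = (560/9)*13 + 77 = 7280/9 + 77 = 7973/9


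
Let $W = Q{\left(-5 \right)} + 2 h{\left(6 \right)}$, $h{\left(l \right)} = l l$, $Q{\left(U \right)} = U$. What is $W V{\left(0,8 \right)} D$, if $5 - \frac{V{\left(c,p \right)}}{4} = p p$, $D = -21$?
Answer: $332052$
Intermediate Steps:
$V{\left(c,p \right)} = 20 - 4 p^{2}$ ($V{\left(c,p \right)} = 20 - 4 p p = 20 - 4 p^{2}$)
$h{\left(l \right)} = l^{2}$
$W = 67$ ($W = -5 + 2 \cdot 6^{2} = -5 + 2 \cdot 36 = -5 + 72 = 67$)
$W V{\left(0,8 \right)} D = 67 \left(20 - 4 \cdot 8^{2}\right) \left(-21\right) = 67 \left(20 - 256\right) \left(-21\right) = 67 \left(-236\right) \left(-21\right) = \left(-15812\right) \left(-21\right) = 332052$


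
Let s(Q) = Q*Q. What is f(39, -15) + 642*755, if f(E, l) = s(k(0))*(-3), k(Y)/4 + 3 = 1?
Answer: 484518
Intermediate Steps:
k(Y) = -8 (k(Y) = -12 + 4*1 = -12 + 4 = -8)
s(Q) = Q²
f(E, l) = -192 (f(E, l) = (-8)²*(-3) = 64*(-3) = -192)
f(39, -15) + 642*755 = -192 + 642*755 = -192 + 484710 = 484518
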